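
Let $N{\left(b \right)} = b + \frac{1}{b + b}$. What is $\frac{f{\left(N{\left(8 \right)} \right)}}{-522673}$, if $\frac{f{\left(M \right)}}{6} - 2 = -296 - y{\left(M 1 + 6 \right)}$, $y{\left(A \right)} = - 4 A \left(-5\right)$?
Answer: $\frac{6903}{1045346} \approx 0.0066036$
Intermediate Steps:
$y{\left(A \right)} = 20 A$
$N{\left(b \right)} = b + \frac{1}{2 b}$
$f{\left(M \right)} = -2484 - 120 M$ ($f{\left(M \right)} = 12 + 6 \left(-296 - 20 \left(M 1 + 6\right)\right) = 12 + 6 \left(-296 - 20 \left(M + 6\right)\right) = 12 + 6 \left(-296 - 20 \left(6 + M\right)\right) = 12 + 6 \left(-296 - \left(120 + 20 M\right)\right) = 12 + 6 \left(-416 - 20 M\right) = 12 - \left(2496 + 120 M\right) = -2484 - 120 M$)
$\frac{f{\left(N{\left(8 \right)} \right)}}{-522673} = \frac{-2484 - 120 \left(8 + \frac{1}{2 \cdot 8}\right)}{-522673} = \left(-2484 - 120 \left(8 + \frac{1}{2} \cdot \frac{1}{8}\right)\right) \left(- \frac{1}{522673}\right) = \left(-2484 - 120 \left(8 + \frac{1}{16}\right)\right) \left(- \frac{1}{522673}\right) = \left(-2484 - \frac{1935}{2}\right) \left(- \frac{1}{522673}\right) = \left(- \frac{6903}{2}\right) \left(- \frac{1}{522673}\right) = \frac{6903}{1045346}$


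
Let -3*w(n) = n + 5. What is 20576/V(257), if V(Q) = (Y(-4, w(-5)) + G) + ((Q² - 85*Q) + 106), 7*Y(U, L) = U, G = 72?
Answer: 72016/155335 ≈ 0.46362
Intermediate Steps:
w(n) = -5/3 - n/3 (w(n) = -(n + 5)/3 = -(5 + n)/3 = -5/3 - n/3)
Y(U, L) = U/7
V(Q) = 1242/7 + Q² - 85*Q (V(Q) = ((⅐)*(-4) + 72) + ((Q² - 85*Q) + 106) = (-4/7 + 72) + (106 + Q² - 85*Q) = 500/7 + (106 + Q² - 85*Q) = 1242/7 + Q² - 85*Q)
20576/V(257) = 20576/(1242/7 + 257² - 85*257) = 20576/(1242/7 + 66049 - 21845) = 20576/(310670/7) = 20576*(7/310670) = 72016/155335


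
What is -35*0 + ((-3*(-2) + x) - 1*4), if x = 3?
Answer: 5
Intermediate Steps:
-35*0 + ((-3*(-2) + x) - 1*4) = -35*0 + ((-3*(-2) + 3) - 1*4) = 0 + ((6 + 3) - 4) = 0 + (9 - 4) = 0 + 5 = 5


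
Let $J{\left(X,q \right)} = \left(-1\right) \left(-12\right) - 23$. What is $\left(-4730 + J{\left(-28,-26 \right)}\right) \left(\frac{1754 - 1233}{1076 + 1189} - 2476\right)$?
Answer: $\frac{26585721679}{2265} \approx 1.1738 \cdot 10^{7}$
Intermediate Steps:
$J{\left(X,q \right)} = -11$ ($J{\left(X,q \right)} = 12 - 23 = -11$)
$\left(-4730 + J{\left(-28,-26 \right)}\right) \left(\frac{1754 - 1233}{1076 + 1189} - 2476\right) = \left(-4730 - 11\right) \left(\frac{1754 - 1233}{1076 + 1189} - 2476\right) = - 4741 \left(\frac{521}{2265} - 2476\right) = \left(-4741\right) \left(- \frac{5607619}{2265}\right) = \frac{26585721679}{2265}$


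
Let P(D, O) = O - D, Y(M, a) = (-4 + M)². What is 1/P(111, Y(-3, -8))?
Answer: -1/62 ≈ -0.016129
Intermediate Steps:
1/P(111, Y(-3, -8)) = 1/((-4 - 3)² - 1*111) = 1/((-7)² - 111) = 1/(49 - 111) = 1/(-62) = -1/62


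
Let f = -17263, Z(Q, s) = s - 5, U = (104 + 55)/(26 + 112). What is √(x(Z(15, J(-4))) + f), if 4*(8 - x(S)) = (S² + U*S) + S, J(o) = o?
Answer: I*√146176730/92 ≈ 131.42*I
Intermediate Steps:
U = 53/46 (U = 159/138 = 159*(1/138) = 53/46 ≈ 1.1522)
Z(Q, s) = -5 + s
x(S) = 8 - 99*S/184 - S²/4 (x(S) = 8 - ((S² + 53*S/46) + S)/4 = 8 - (S² + 99*S/46)/4 = 8 + (-99*S/184 - S²/4) = 8 - 99*S/184 - S²/4)
√(x(Z(15, J(-4))) + f) = √((8 - 99*(-5 - 4)/184 - (-5 - 4)²/4) - 17263) = √((8 - 99/184*(-9) - ¼*(-9)²) - 17263) = √((8 + 891/184 - ¼*81) - 17263) = √((8 + 891/184 - 81/4) - 17263) = √(-1363/184 - 17263) = √(-3177755/184) = I*√146176730/92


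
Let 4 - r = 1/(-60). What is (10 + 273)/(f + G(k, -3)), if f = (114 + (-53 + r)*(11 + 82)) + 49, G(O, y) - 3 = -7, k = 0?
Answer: -5660/87929 ≈ -0.064370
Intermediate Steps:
G(O, y) = -4 (G(O, y) = 3 - 7 = -4)
r = 241/60 (r = 4 - 1/(-60) = 4 - 1*(-1/60) = 4 + 1/60 = 241/60 ≈ 4.0167)
f = -87849/20 (f = (114 + (-53 + 241/60)*(11 + 82)) + 49 = (114 - 2939/60*93) + 49 = (114 - 91109/20) + 49 = -88829/20 + 49 = -87849/20 ≈ -4392.5)
(10 + 273)/(f + G(k, -3)) = (10 + 273)/(-87849/20 - 4) = 283/(-87929/20) = 283*(-20/87929) = -5660/87929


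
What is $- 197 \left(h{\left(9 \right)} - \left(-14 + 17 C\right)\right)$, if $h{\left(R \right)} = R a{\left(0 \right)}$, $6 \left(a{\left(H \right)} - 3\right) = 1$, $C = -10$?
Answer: $- \frac{83725}{2} \approx -41863.0$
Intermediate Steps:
$a{\left(H \right)} = \frac{19}{6}$ ($a{\left(H \right)} = 3 + \frac{1}{6} \cdot 1 = 3 + \frac{1}{6} = \frac{19}{6}$)
$h{\left(R \right)} = \frac{19 R}{6}$ ($h{\left(R \right)} = R \frac{19}{6} = \frac{19 R}{6}$)
$- 197 \left(h{\left(9 \right)} - \left(-14 + 17 C\right)\right) = - 197 \left(\frac{19}{6} \cdot 9 + \left(14 - -170\right)\right) = - 197 \left(\frac{57}{2} + \left(14 + 170\right)\right) = - 197 \left(\frac{57}{2} + 184\right) = \left(-197\right) \frac{425}{2} = - \frac{83725}{2}$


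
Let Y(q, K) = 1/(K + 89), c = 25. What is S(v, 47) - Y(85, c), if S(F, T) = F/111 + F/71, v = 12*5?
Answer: 412333/299478 ≈ 1.3768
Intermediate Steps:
v = 60
Y(q, K) = 1/(89 + K)
S(F, T) = 182*F/7881 (S(F, T) = F*(1/111) + F*(1/71) = F/111 + F/71 = 182*F/7881)
S(v, 47) - Y(85, c) = (182/7881)*60 - 1/(89 + 25) = 3640/2627 - 1/114 = 412333/299478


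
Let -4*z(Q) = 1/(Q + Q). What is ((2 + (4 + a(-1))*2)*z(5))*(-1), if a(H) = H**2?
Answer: 3/10 ≈ 0.30000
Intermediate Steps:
z(Q) = -1/(8*Q) (z(Q) = -1/(4*(Q + Q)) = -1/(2*Q)/4 = -1/(8*Q))
((2 + (4 + a(-1))*2)*z(5))*(-1) = ((2 + (4 + (-1)**2)*2)*(-1/8/5))*(-1) = ((2 + (4 + 1)*2)*(-1/8*1/5))*(-1) = ((2 + 5*2)*(-1/40))*(-1) = ((2 + 10)*(-1/40))*(-1) = (12*(-1/40))*(-1) = -3/10*(-1) = 3/10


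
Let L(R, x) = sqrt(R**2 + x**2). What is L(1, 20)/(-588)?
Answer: -sqrt(401)/588 ≈ -0.034056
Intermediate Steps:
L(1, 20)/(-588) = sqrt(1**2 + 20**2)/(-588) = sqrt(1 + 400)*(-1/588) = sqrt(401)*(-1/588) = -sqrt(401)/588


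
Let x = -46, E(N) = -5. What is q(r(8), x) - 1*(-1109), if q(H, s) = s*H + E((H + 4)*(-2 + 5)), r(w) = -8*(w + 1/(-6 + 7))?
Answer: 4416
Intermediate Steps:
r(w) = -8 - 8*w (r(w) = -8*(w + 1/1) = -8*(w + 1) = -8*(1 + w) = -8 - 8*w)
q(H, s) = -5 + H*s (q(H, s) = s*H - 5 = H*s - 5 = -5 + H*s)
q(r(8), x) - 1*(-1109) = (-5 + (-8 - 8*8)*(-46)) - 1*(-1109) = (-5 + (-8 - 64)*(-46)) + 1109 = (-5 - 72*(-46)) + 1109 = (-5 + 3312) + 1109 = 3307 + 1109 = 4416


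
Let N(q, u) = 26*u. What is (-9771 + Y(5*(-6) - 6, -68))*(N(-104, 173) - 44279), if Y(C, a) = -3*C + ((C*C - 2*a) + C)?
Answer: 328869527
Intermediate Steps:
Y(C, a) = C² - 2*C - 2*a (Y(C, a) = -3*C + ((C² - 2*a) + C) = -3*C + (C + C² - 2*a) = C² - 2*C - 2*a)
(-9771 + Y(5*(-6) - 6, -68))*(N(-104, 173) - 44279) = (-9771 + ((5*(-6) - 6)² - 2*(5*(-6) - 6) - 2*(-68)))*(26*173 - 44279) = (-9771 + ((-30 - 6)² - 2*(-30 - 6) + 136))*(4498 - 44279) = (-9771 + ((-36)² - 2*(-36) + 136))*(-39781) = (-9771 + (1296 + 72 + 136))*(-39781) = (-9771 + 1504)*(-39781) = -8267*(-39781) = 328869527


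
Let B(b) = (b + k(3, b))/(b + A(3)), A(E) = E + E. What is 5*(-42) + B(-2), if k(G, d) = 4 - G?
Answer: -841/4 ≈ -210.25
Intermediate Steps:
A(E) = 2*E
B(b) = (1 + b)/(6 + b) (B(b) = (b + (4 - 1*3))/(b + 2*3) = (b + (4 - 3))/(b + 6) = (b + 1)/(6 + b) = (1 + b)/(6 + b))
5*(-42) + B(-2) = 5*(-42) + (1 - 2)/(6 - 2) = -210 - 1/4 = -210 + (¼)*(-1) = -210 - ¼ = -841/4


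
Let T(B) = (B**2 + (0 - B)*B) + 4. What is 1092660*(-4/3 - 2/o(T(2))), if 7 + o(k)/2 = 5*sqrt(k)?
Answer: -1821100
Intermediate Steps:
T(B) = 4 (T(B) = (B**2 + (-B)*B) + 4 = (B**2 - B**2) + 4 = 0 + 4 = 4)
o(k) = -14 + 10*sqrt(k) (o(k) = -14 + 2*(5*sqrt(k)) = -14 + 10*sqrt(k))
1092660*(-4/3 - 2/o(T(2))) = 1092660*(-4/3 - 2/(-14 + 10*sqrt(4))) = 1092660*(-4*1/3 - 2/(-14 + 10*2)) = 1092660*(-4/3 - 2/(-14 + 20)) = 1092660*(-4/3 - 2/6) = 1092660*(-4/3 - 2*1/6) = 1092660*(-4/3 - 1/3) = 1092660*(-5/3) = -1821100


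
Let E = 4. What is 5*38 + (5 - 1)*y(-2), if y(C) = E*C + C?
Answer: 150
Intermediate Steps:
y(C) = 5*C (y(C) = 4*C + C = 5*C)
5*38 + (5 - 1)*y(-2) = 5*38 + (5 - 1)*(5*(-2)) = 190 + 4*(-10) = 190 - 40 = 150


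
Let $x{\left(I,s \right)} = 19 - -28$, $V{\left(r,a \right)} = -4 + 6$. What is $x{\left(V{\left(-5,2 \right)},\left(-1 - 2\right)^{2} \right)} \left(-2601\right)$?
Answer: $-122247$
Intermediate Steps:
$V{\left(r,a \right)} = 2$
$x{\left(I,s \right)} = 47$ ($x{\left(I,s \right)} = 19 + 28 = 47$)
$x{\left(V{\left(-5,2 \right)},\left(-1 - 2\right)^{2} \right)} \left(-2601\right) = 47 \left(-2601\right) = -122247$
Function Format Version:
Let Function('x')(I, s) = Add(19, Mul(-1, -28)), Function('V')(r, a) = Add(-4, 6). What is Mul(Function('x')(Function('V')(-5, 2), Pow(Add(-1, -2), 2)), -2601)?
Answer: -122247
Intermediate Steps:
Function('V')(r, a) = 2
Function('x')(I, s) = 47 (Function('x')(I, s) = Add(19, 28) = 47)
Mul(Function('x')(Function('V')(-5, 2), Pow(Add(-1, -2), 2)), -2601) = Mul(47, -2601) = -122247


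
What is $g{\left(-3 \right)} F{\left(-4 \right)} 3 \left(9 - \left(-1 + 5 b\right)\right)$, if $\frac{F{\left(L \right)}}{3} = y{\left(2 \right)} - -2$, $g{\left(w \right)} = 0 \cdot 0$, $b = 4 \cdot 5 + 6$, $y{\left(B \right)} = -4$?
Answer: $0$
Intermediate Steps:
$b = 26$ ($b = 20 + 6 = 26$)
$g{\left(w \right)} = 0$
$F{\left(L \right)} = -6$ ($F{\left(L \right)} = 3 \left(-4 - -2\right) = 3 \left(-4 + 2\right) = 3 \left(-2\right) = -6$)
$g{\left(-3 \right)} F{\left(-4 \right)} 3 \left(9 - \left(-1 + 5 b\right)\right) = 0 \left(-6\right) 3 \left(9 + \left(1 - 130\right)\right) = 0 \cdot 3 \left(9 + \left(1 - 130\right)\right) = 0 \left(9 - 129\right) = 0 \left(-120\right) = 0$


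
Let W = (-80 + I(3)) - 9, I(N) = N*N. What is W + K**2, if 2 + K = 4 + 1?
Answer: -71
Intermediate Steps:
I(N) = N**2
K = 3 (K = -2 + (4 + 1) = -2 + 5 = 3)
W = -80 (W = (-80 + 3**2) - 9 = (-80 + 9) - 9 = -71 - 9 = -80)
W + K**2 = -80 + 3**2 = -80 + 9 = -71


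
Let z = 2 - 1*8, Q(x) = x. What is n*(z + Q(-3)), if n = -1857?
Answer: 16713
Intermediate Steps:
z = -6 (z = 2 - 8 = -6)
n*(z + Q(-3)) = -1857*(-6 - 3) = -1857*(-9) = 16713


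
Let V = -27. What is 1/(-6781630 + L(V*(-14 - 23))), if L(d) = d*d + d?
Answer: -1/5782630 ≈ -1.7293e-7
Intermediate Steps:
L(d) = d + d² (L(d) = d² + d = d + d²)
1/(-6781630 + L(V*(-14 - 23))) = 1/(-6781630 + (-27*(-14 - 23))*(1 - 27*(-14 - 23))) = 1/(-6781630 + (-27*(-37))*(1 - 27*(-37))) = 1/(-6781630 + 999*(1 + 999)) = 1/(-6781630 + 999*1000) = 1/(-6781630 + 999000) = 1/(-5782630) = -1/5782630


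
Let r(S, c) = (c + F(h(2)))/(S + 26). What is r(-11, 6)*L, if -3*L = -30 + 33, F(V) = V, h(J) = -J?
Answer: -4/15 ≈ -0.26667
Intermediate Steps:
L = -1 (L = -(-30 + 33)/3 = -⅓*3 = -1)
r(S, c) = (-2 + c)/(26 + S) (r(S, c) = (c - 1*2)/(S + 26) = (c - 2)/(26 + S) = (-2 + c)/(26 + S))
r(-11, 6)*L = ((-2 + 6)/(26 - 11))*(-1) = (4/15)*(-1) = -4/15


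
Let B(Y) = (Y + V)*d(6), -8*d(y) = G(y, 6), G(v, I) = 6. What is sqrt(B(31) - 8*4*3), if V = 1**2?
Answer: 2*I*sqrt(30) ≈ 10.954*I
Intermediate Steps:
d(y) = -3/4 (d(y) = -1/8*6 = -3/4)
V = 1
B(Y) = -3/4 - 3*Y/4 (B(Y) = (Y + 1)*(-3/4) = (1 + Y)*(-3/4) = -3/4 - 3*Y/4)
sqrt(B(31) - 8*4*3) = sqrt((-3/4 - 3/4*31) - 8*4*3) = sqrt((-3/4 - 93/4) - 32*3) = sqrt(-24 - 96) = sqrt(-120) = 2*I*sqrt(30)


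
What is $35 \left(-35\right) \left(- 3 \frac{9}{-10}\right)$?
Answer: $- \frac{6615}{2} \approx -3307.5$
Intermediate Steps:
$35 \left(-35\right) \left(- 3 \frac{9}{-10}\right) = - 1225 \left(- 3 \cdot 9 \left(- \frac{1}{10}\right)\right) = - 1225 \left(\left(-3\right) \left(- \frac{9}{10}\right)\right) = \left(-1225\right) \frac{27}{10} = - \frac{6615}{2}$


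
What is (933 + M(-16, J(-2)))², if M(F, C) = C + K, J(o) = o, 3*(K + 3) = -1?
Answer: 7745089/9 ≈ 8.6057e+5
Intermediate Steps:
K = -10/3 (K = -3 + (⅓)*(-1) = -3 - ⅓ = -10/3 ≈ -3.3333)
M(F, C) = -10/3 + C (M(F, C) = C - 10/3 = -10/3 + C)
(933 + M(-16, J(-2)))² = (933 + (-10/3 - 2))² = (933 - 16/3)² = (2783/3)² = 7745089/9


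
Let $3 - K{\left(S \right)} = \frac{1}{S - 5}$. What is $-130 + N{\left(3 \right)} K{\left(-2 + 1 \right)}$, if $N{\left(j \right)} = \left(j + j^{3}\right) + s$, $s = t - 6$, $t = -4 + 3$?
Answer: $- \frac{343}{6} \approx -57.167$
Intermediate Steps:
$K{\left(S \right)} = 3 - \frac{1}{-5 + S}$ ($K{\left(S \right)} = 3 - \frac{1}{S - 5} = 3 - \frac{1}{-5 + S}$)
$t = -1$
$s = -7$ ($s = -1 - 6 = -7$)
$N{\left(j \right)} = -7 + j + j^{3}$ ($N{\left(j \right)} = \left(j + j^{3}\right) - 7 = -7 + j + j^{3}$)
$-130 + N{\left(3 \right)} K{\left(-2 + 1 \right)} = -130 + \left(-7 + 3 + 3^{3}\right) \frac{-16 + 3 \left(-2 + 1\right)}{-5 + \left(-2 + 1\right)} = -130 + \left(-7 + 3 + 27\right) \frac{-16 + 3 \left(-1\right)}{-5 - 1} = -130 + 23 \frac{-16 - 3}{-6} = -130 + 23 \left(\left(- \frac{1}{6}\right) \left(-19\right)\right) = -130 + 23 \cdot \frac{19}{6} = -130 + \frac{437}{6} = - \frac{343}{6}$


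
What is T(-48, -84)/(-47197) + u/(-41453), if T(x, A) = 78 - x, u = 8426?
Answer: -402905000/1956457241 ≈ -0.20594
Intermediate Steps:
T(-48, -84)/(-47197) + u/(-41453) = (78 - 1*(-48))/(-47197) + 8426/(-41453) = (78 + 48)*(-1/47197) + 8426*(-1/41453) = 126*(-1/47197) - 8426/41453 = -126/47197 - 8426/41453 = -402905000/1956457241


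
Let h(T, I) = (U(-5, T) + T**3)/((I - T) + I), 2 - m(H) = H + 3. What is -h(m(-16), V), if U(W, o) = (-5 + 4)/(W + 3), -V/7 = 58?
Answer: 6751/1654 ≈ 4.0816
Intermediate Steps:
V = -406 (V = -7*58 = -406)
m(H) = -1 - H (m(H) = 2 - (H + 3) = 2 - (3 + H) = 2 + (-3 - H) = -1 - H)
U(W, o) = -1/(3 + W)
h(T, I) = (1/2 + T**3)/(-T + 2*I) (h(T, I) = (-1/(3 - 5) + T**3)/((I - T) + I) = (-1/(-2) + T**3)/(-T + 2*I) = (-1*(-1/2) + T**3)/(-T + 2*I) = (1/2 + T**3)/(-T + 2*I))
-h(m(-16), V) = -(1/2 + (-1 - 1*(-16))**3)/(-(-1 - 1*(-16)) + 2*(-406)) = -(1/2 + (-1 + 16)**3)/(-(-1 + 16) - 812) = -(1/2 + 15**3)/(-1*15 - 812) = -(1/2 + 3375)/(-15 - 812) = -6751/((-827)*2) = -(-1)*6751/(827*2) = -1*(-6751/1654) = 6751/1654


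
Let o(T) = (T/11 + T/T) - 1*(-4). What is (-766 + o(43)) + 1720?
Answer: 10592/11 ≈ 962.91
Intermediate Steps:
o(T) = 5 + T/11 (o(T) = (T*(1/11) + 1) + 4 = (T/11 + 1) + 4 = (1 + T/11) + 4 = 5 + T/11)
(-766 + o(43)) + 1720 = (-766 + (5 + (1/11)*43)) + 1720 = (-766 + (5 + 43/11)) + 1720 = (-766 + 98/11) + 1720 = -8328/11 + 1720 = 10592/11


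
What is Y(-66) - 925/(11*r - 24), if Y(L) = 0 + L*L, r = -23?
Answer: 1207537/277 ≈ 4359.3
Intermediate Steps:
Y(L) = L**2 (Y(L) = 0 + L**2 = L**2)
Y(-66) - 925/(11*r - 24) = (-66)**2 - 925/(11*(-23) - 24) = 4356 - 925/(-253 - 24) = 4356 - 925/(-277) = 4356 - 925*(-1/277) = 4356 + 925/277 = 1207537/277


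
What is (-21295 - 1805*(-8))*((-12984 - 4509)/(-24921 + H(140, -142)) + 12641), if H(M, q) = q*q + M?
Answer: -44466854050/513 ≈ -8.6680e+7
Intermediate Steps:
H(M, q) = M + q**2 (H(M, q) = q**2 + M = M + q**2)
(-21295 - 1805*(-8))*((-12984 - 4509)/(-24921 + H(140, -142)) + 12641) = (-21295 - 1805*(-8))*((-12984 - 4509)/(-24921 + (140 + (-142)**2)) + 12641) = (-21295 + 14440)*(-17493/(-24921 + (140 + 20164)) + 12641) = -6855*(-17493/(-24921 + 20304) + 12641) = -6855*(-17493/(-4617) + 12641) = -6855*(-17493*(-1/4617) + 12641) = -6855*(5831/1539 + 12641) = -6855*19460330/1539 = -44466854050/513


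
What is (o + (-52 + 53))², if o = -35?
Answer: 1156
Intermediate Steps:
(o + (-52 + 53))² = (-35 + (-52 + 53))² = (-35 + 1)² = (-34)² = 1156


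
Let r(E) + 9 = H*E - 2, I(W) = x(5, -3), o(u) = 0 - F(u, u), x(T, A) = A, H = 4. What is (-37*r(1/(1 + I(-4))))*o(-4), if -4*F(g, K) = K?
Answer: -481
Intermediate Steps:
F(g, K) = -K/4
o(u) = u/4 (o(u) = 0 - (-1)*u/4 = 0 + u/4 = u/4)
I(W) = -3
r(E) = -11 + 4*E (r(E) = -9 + (4*E - 2) = -9 + (-2 + 4*E) = -11 + 4*E)
(-37*r(1/(1 + I(-4))))*o(-4) = (-37*(-11 + 4/(1 - 3)))*((1/4)*(-4)) = -37*(-11 + 4/(-2))*(-1) = -37*(-11 + 4*(-1/2))*(-1) = -37*(-11 - 2)*(-1) = -37*(-13)*(-1) = 481*(-1) = -481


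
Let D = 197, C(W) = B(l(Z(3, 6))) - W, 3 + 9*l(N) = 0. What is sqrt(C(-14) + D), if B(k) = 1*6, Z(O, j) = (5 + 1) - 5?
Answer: sqrt(217) ≈ 14.731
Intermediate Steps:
Z(O, j) = 1 (Z(O, j) = 6 - 5 = 1)
l(N) = -1/3 (l(N) = -1/3 + (1/9)*0 = -1/3 + 0 = -1/3)
B(k) = 6
C(W) = 6 - W
sqrt(C(-14) + D) = sqrt((6 - 1*(-14)) + 197) = sqrt((6 + 14) + 197) = sqrt(20 + 197) = sqrt(217)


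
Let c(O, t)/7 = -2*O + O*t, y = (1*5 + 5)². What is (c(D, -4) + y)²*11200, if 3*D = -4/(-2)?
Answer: 58060800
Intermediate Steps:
D = ⅔ (D = (-4/(-2))/3 = (-4*(-½))/3 = (⅓)*2 = ⅔ ≈ 0.66667)
y = 100 (y = (5 + 5)² = 10² = 100)
c(O, t) = -14*O + 7*O*t (c(O, t) = 7*(-2*O + O*t) = -14*O + 7*O*t)
(c(D, -4) + y)²*11200 = (7*(⅔)*(-2 - 4) + 100)²*11200 = (7*(⅔)*(-6) + 100)²*11200 = (-28 + 100)²*11200 = 72²*11200 = 5184*11200 = 58060800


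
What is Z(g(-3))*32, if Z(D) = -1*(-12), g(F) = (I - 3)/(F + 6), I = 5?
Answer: 384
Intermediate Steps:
g(F) = 2/(6 + F) (g(F) = (5 - 3)/(F + 6) = 2/(6 + F))
Z(D) = 12
Z(g(-3))*32 = 12*32 = 384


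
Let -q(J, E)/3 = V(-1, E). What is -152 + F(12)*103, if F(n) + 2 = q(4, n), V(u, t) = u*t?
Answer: 3350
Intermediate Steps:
V(u, t) = t*u
q(J, E) = 3*E (q(J, E) = -3*E*(-1) = -(-3)*E = 3*E)
F(n) = -2 + 3*n
-152 + F(12)*103 = -152 + (-2 + 3*12)*103 = -152 + (-2 + 36)*103 = -152 + 34*103 = -152 + 3502 = 3350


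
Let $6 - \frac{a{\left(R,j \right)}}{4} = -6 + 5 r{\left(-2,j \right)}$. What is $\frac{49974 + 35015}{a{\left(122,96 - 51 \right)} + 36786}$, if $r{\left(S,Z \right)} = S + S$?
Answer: $\frac{84989}{36914} \approx 2.3024$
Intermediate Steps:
$r{\left(S,Z \right)} = 2 S$
$a{\left(R,j \right)} = 128$ ($a{\left(R,j \right)} = 24 - 4 \left(-6 + 5 \cdot 2 \left(-2\right)\right) = 24 - 4 \left(-6 + 5 \left(-4\right)\right) = 24 - 4 \left(-6 - 20\right) = 24 - -104 = 24 + 104 = 128$)
$\frac{49974 + 35015}{a{\left(122,96 - 51 \right)} + 36786} = \frac{49974 + 35015}{128 + 36786} = \frac{84989}{36914}$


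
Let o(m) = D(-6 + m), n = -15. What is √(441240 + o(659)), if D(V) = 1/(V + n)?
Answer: √179604095198/638 ≈ 664.26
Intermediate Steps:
D(V) = 1/(-15 + V) (D(V) = 1/(V - 15) = 1/(-15 + V))
o(m) = 1/(-21 + m) (o(m) = 1/(-15 + (-6 + m)) = 1/(-21 + m))
√(441240 + o(659)) = √(441240 + 1/(-21 + 659)) = √(441240 + 1/638) = √(281511121/638) = √179604095198/638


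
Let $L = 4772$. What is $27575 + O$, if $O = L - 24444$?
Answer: $7903$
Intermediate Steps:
$O = -19672$ ($O = 4772 - 24444 = -19672$)
$27575 + O = 27575 - 19672 = 7903$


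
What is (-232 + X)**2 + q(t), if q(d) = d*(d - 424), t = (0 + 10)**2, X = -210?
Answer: 162964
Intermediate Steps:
t = 100 (t = 10**2 = 100)
q(d) = d*(-424 + d)
(-232 + X)**2 + q(t) = (-232 - 210)**2 + 100*(-424 + 100) = (-442)**2 + 100*(-324) = 195364 - 32400 = 162964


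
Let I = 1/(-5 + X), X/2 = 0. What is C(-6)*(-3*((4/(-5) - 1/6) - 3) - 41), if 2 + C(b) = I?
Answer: 3201/50 ≈ 64.020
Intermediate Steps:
X = 0 (X = 2*0 = 0)
I = -1/5 (I = 1/(-5 + 0) = 1/(-5) = -1/5 ≈ -0.20000)
C(b) = -11/5 (C(b) = -2 - 1/5 = -11/5)
C(-6)*(-3*((4/(-5) - 1/6) - 3) - 41) = -11*(-3*((4/(-5) - 1/6) - 3) - 41)/5 = -11*(-3*((4*(-1/5) - 1*1/6) - 3) - 41)/5 = -11*(-3*((-4/5 - 1/6) - 3) - 41)/5 = -11*(-3*(-29/30 - 3) - 41)/5 = -11*(-3*(-119/30) - 41)/5 = -11*(119/10 - 41)/5 = -11/5*(-291/10) = 3201/50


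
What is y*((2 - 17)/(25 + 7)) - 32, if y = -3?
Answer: -979/32 ≈ -30.594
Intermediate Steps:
y*((2 - 17)/(25 + 7)) - 32 = -3*(2 - 17)/(25 + 7) - 32 = -(-45)/32 - 32 = -3*(-15/32) - 32 = 45/32 - 32 = -979/32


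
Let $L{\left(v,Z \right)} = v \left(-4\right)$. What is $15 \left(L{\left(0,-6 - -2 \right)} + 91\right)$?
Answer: $1365$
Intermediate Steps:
$L{\left(v,Z \right)} = - 4 v$
$15 \left(L{\left(0,-6 - -2 \right)} + 91\right) = 15 \left(\left(-4\right) 0 + 91\right) = 15 \left(0 + 91\right) = 15 \cdot 91 = 1365$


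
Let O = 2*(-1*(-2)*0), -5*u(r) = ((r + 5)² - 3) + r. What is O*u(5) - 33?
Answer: -33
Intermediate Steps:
u(r) = ⅗ - r/5 - (5 + r)²/5 (u(r) = -(((r + 5)² - 3) + r)/5 = -(((5 + r)² - 3) + r)/5 = -((-3 + (5 + r)²) + r)/5 = -(-3 + r + (5 + r)²)/5 = ⅗ - r/5 - (5 + r)²/5)
O = 0 (O = 2*(2*0) = 2*0 = 0)
O*u(5) - 33 = 0*(⅗ - ⅕*5 - (5 + 5)²/5) - 33 = 0*(⅗ - 1 - ⅕*10²) - 33 = 0*(⅗ - 1 - ⅕*100) - 33 = 0*(⅗ - 1 - 20) - 33 = 0*(-102/5) - 33 = 0 - 33 = -33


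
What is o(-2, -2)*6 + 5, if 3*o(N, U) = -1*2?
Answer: 1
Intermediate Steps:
o(N, U) = -⅔ (o(N, U) = (-1*2)/3 = (⅓)*(-2) = -⅔)
o(-2, -2)*6 + 5 = -⅔*6 + 5 = -4 + 5 = 1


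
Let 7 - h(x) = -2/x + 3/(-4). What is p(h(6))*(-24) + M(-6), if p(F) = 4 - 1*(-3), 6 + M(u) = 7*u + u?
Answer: -222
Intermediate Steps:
M(u) = -6 + 8*u (M(u) = -6 + (7*u + u) = -6 + 8*u)
h(x) = 31/4 + 2/x (h(x) = 7 - (-2/x + 3/(-4)) = 7 - (-2/x + 3*(-¼)) = 7 - (-2/x - ¾) = 7 - (-¾ - 2/x) = 7 + (¾ + 2/x) = 31/4 + 2/x)
p(F) = 7 (p(F) = 4 + 3 = 7)
p(h(6))*(-24) + M(-6) = 7*(-24) + (-6 + 8*(-6)) = -168 + (-6 - 48) = -168 - 54 = -222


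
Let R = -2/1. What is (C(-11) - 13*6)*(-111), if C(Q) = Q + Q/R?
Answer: 18537/2 ≈ 9268.5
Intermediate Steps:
R = -2 (R = -2*1 = -2)
C(Q) = Q/2 (C(Q) = Q + Q/(-2) = Q + Q*(-½) = Q - Q/2 = Q/2)
(C(-11) - 13*6)*(-111) = ((½)*(-11) - 13*6)*(-111) = (-11/2 - 78)*(-111) = -167/2*(-111) = 18537/2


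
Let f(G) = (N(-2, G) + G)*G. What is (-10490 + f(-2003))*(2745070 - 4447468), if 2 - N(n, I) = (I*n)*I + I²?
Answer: 13673756945320572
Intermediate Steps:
N(n, I) = 2 - I² - n*I² (N(n, I) = 2 - ((I*n)*I + I²) = 2 - (n*I² + I²) = 2 - (I² + n*I²) = 2 + (-I² - n*I²) = 2 - I² - n*I²)
f(G) = G*(2 + G + G²) (f(G) = ((2 - G² - 1*(-2)*G²) + G)*G = ((2 - G² + 2*G²) + G)*G = ((2 + G²) + G)*G = (2 + G + G²)*G = G*(2 + G + G²))
(-10490 + f(-2003))*(2745070 - 4447468) = (-10490 - 2003*(2 - 2003 + (-2003)²))*(2745070 - 4447468) = (-10490 - 2003*(2 - 2003 + 4012009))*(-1702398) = (-10490 - 2003*4010008)*(-1702398) = (-10490 - 8032046024)*(-1702398) = -8032056514*(-1702398) = 13673756945320572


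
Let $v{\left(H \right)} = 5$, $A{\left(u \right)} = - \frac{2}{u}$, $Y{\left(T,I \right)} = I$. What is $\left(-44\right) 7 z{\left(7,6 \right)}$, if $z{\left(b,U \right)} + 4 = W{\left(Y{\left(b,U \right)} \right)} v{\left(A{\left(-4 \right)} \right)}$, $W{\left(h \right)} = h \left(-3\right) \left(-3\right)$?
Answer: $-81928$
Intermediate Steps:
$W{\left(h \right)} = 9 h$ ($W{\left(h \right)} = - 3 h \left(-3\right) = 9 h$)
$z{\left(b,U \right)} = -4 + 45 U$ ($z{\left(b,U \right)} = -4 + 9 U 5 = -4 + 45 U$)
$\left(-44\right) 7 z{\left(7,6 \right)} = \left(-44\right) 7 \left(-4 + 45 \cdot 6\right) = - 308 \left(-4 + 270\right) = \left(-308\right) 266 = -81928$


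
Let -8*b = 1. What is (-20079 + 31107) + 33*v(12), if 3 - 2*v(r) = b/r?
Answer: 708971/64 ≈ 11078.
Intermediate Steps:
b = -⅛ (b = -⅛*1 = -⅛ ≈ -0.12500)
v(r) = 3/2 + 1/(16*r) (v(r) = 3/2 - (-1)/(16*r) = 3/2 + 1/(16*r))
(-20079 + 31107) + 33*v(12) = (-20079 + 31107) + 33*((1/16)*(1 + 24*12)/12) = 11028 + 33*((1/16)*(1/12)*(1 + 288)) = 11028 + 33*((1/16)*(1/12)*289) = 11028 + 33*(289/192) = 11028 + 3179/64 = 708971/64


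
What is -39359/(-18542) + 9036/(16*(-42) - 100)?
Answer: -34290091/3578606 ≈ -9.5820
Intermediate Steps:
-39359/(-18542) + 9036/(16*(-42) - 100) = -39359*(-1/18542) + 9036/(-672 - 100) = 39359/18542 + 9036/(-772) = 39359/18542 + 9036*(-1/772) = 39359/18542 - 2259/193 = -34290091/3578606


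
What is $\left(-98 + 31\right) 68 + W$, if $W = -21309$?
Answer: $-25865$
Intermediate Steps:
$\left(-98 + 31\right) 68 + W = \left(-98 + 31\right) 68 - 21309 = \left(-67\right) 68 - 21309 = -4556 - 21309 = -25865$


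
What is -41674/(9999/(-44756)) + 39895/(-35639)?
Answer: 66472093356511/356354361 ≈ 1.8653e+5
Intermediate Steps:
-41674/(9999/(-44756)) + 39895/(-35639) = -41674/(9999*(-1/44756)) + 39895*(-1/35639) = -41674/(-9999/44756) - 39895/35639 = -41674*(-44756/9999) - 39895/35639 = 1865161544/9999 - 39895/35639 = 66472093356511/356354361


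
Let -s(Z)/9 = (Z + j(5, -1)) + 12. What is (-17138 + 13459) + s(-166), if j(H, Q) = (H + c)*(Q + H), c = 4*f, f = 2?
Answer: -2761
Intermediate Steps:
c = 8 (c = 4*2 = 8)
j(H, Q) = (8 + H)*(H + Q) (j(H, Q) = (H + 8)*(Q + H) = (8 + H)*(H + Q))
s(Z) = -576 - 9*Z (s(Z) = -9*((Z + (5² + 8*5 + 8*(-1) + 5*(-1))) + 12) = -9*((Z + (25 + 40 - 8 - 5)) + 12) = -9*((Z + 52) + 12) = -9*((52 + Z) + 12) = -9*(64 + Z) = -576 - 9*Z)
(-17138 + 13459) + s(-166) = (-17138 + 13459) + (-576 - 9*(-166)) = -3679 + (-576 + 1494) = -3679 + 918 = -2761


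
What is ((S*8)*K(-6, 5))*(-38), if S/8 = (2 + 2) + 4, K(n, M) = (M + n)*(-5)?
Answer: -97280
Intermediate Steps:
K(n, M) = -5*M - 5*n
S = 64 (S = 8*((2 + 2) + 4) = 8*(4 + 4) = 8*8 = 64)
((S*8)*K(-6, 5))*(-38) = ((64*8)*(-5*5 - 5*(-6)))*(-38) = (512*(-25 + 30))*(-38) = (512*5)*(-38) = 2560*(-38) = -97280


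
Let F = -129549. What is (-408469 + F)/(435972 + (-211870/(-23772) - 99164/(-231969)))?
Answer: -164823818955068/133564507998263 ≈ -1.2340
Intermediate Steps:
(-408469 + F)/(435972 + (-211870/(-23772) - 99164/(-231969))) = (-408469 - 129549)/(435972 + (-211870/(-23772) - 99164/(-231969))) = -538018/(435972 + (-211870*(-1/23772) - 99164*(-1/231969))) = -538018/(435972 + (105935/11886 + 99164/231969)) = -538018/(435972 + 2861366591/306353726) = -538018/133564507998263/306353726 = -538018*306353726/133564507998263 = -164823818955068/133564507998263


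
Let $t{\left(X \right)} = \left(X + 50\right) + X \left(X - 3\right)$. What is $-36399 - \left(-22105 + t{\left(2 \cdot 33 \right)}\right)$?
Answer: $-18568$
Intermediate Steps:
$t{\left(X \right)} = 50 + X + X \left(-3 + X\right)$ ($t{\left(X \right)} = \left(50 + X\right) + X \left(-3 + X\right) = 50 + X + X \left(-3 + X\right)$)
$-36399 - \left(-22105 + t{\left(2 \cdot 33 \right)}\right) = -36399 - \left(-22105 + \left(50 + \left(2 \cdot 33\right)^{2} - 2 \cdot 2 \cdot 33\right)\right) = -36399 - \left(-22105 + \left(50 + 66^{2} - 132\right)\right) = -36399 - \left(-22105 + \left(50 + 4356 - 132\right)\right) = -36399 - \left(-22105 + 4274\right) = -36399 - -17831 = -36399 + 17831 = -18568$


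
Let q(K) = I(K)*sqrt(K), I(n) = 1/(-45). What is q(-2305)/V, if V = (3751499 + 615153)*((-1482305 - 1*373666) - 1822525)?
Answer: I*sqrt(2305)/722822036192640 ≈ 6.6421e-14*I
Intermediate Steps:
I(n) = -1/45
q(K) = -sqrt(K)/45
V = -16062711915392 (V = 4366652*((-1482305 - 373666) - 1822525) = 4366652*(-1855971 - 1822525) = 4366652*(-3678496) = -16062711915392)
q(-2305)/V = -I*sqrt(2305)/45/(-16062711915392) = -I*sqrt(2305)/45*(-1/16062711915392) = I*sqrt(2305)/722822036192640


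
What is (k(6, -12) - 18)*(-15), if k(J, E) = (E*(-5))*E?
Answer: 11070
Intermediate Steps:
k(J, E) = -5*E² (k(J, E) = (-5*E)*E = -5*E²)
(k(6, -12) - 18)*(-15) = (-5*(-12)² - 18)*(-15) = (-5*144 - 18)*(-15) = (-720 - 18)*(-15) = -738*(-15) = 11070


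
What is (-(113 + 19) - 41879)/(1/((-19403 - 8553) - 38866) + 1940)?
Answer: -2807259042/129634679 ≈ -21.655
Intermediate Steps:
(-(113 + 19) - 41879)/(1/((-19403 - 8553) - 38866) + 1940) = (-1*132 - 41879)/(1/(-27956 - 38866) + 1940) = (-132 - 41879)/(1/(-66822) + 1940) = -42011/(-1/66822 + 1940) = -42011/129634679/66822 = -42011*66822/129634679 = -2807259042/129634679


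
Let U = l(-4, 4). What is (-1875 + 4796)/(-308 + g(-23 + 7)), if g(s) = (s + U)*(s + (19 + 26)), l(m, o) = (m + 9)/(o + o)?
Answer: -23368/6031 ≈ -3.8746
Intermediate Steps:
l(m, o) = (9 + m)/(2*o) (l(m, o) = (9 + m)/((2*o)) = (9 + m)*(1/(2*o)) = (9 + m)/(2*o))
U = 5/8 (U = (½)*(9 - 4)/4 = (½)*(¼)*5 = 5/8 ≈ 0.62500)
g(s) = (45 + s)*(5/8 + s) (g(s) = (s + 5/8)*(s + (19 + 26)) = (5/8 + s)*(s + 45) = (5/8 + s)*(45 + s) = (45 + s)*(5/8 + s))
(-1875 + 4796)/(-308 + g(-23 + 7)) = (-1875 + 4796)/(-308 + (225/8 + (-23 + 7)² + 365*(-23 + 7)/8)) = 2921/(-308 + (225/8 + (-16)² + (365/8)*(-16))) = 2921/(-308 + (225/8 + 256 - 730)) = 2921/(-308 - 3567/8) = 2921/(-6031/8) = 2921*(-8/6031) = -23368/6031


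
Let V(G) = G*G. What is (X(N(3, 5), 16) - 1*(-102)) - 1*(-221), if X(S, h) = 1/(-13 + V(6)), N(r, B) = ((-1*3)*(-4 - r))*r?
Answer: 7430/23 ≈ 323.04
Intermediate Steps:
V(G) = G**2
N(r, B) = r*(12 + 3*r) (N(r, B) = (-3*(-4 - r))*r = (12 + 3*r)*r = r*(12 + 3*r))
X(S, h) = 1/23 (X(S, h) = 1/(-13 + 6**2) = 1/(-13 + 36) = 1/23)
(X(N(3, 5), 16) - 1*(-102)) - 1*(-221) = (1/23 - 1*(-102)) - 1*(-221) = (1/23 + 102) + 221 = 2347/23 + 221 = 7430/23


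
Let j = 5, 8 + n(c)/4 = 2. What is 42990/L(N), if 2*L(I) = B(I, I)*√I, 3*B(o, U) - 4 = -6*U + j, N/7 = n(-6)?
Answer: -7165*I*√42/2373 ≈ -19.568*I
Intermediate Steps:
n(c) = -24 (n(c) = -32 + 4*2 = -32 + 8 = -24)
N = -168 (N = 7*(-24) = -168)
B(o, U) = 3 - 2*U (B(o, U) = 4/3 + (-6*U + 5)/3 = 4/3 + (5 - 6*U)/3 = 4/3 + (5/3 - 2*U) = 3 - 2*U)
L(I) = √I*(3 - 2*I)/2 (L(I) = ((3 - 2*I)*√I)/2 = (√I*(3 - 2*I))/2 = √I*(3 - 2*I)/2)
42990/L(N) = 42990/((√(-168)*(3/2 - 1*(-168)))) = 42990/(((2*I*√42)*(3/2 + 168))) = 42990/(((2*I*√42)*(339/2))) = 42990/((339*I*√42)) = 42990*(-I*√42/14238) = -7165*I*√42/2373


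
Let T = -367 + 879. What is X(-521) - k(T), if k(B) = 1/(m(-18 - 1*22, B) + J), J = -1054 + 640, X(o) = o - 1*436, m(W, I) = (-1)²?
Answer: -395240/413 ≈ -957.00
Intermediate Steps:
m(W, I) = 1
X(o) = -436 + o (X(o) = o - 436 = -436 + o)
J = -414
T = 512
k(B) = -1/413 (k(B) = 1/(1 - 414) = 1/(-413) = -1/413)
X(-521) - k(T) = (-436 - 521) - 1*(-1/413) = -957 + 1/413 = -395240/413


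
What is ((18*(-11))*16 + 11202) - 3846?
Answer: 4188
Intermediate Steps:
((18*(-11))*16 + 11202) - 3846 = (-198*16 + 11202) - 3846 = (-3168 + 11202) - 3846 = 8034 - 3846 = 4188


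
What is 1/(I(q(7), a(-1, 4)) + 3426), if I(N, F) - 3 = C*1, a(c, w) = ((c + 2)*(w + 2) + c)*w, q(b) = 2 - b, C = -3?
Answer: 1/3426 ≈ 0.00029189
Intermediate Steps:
a(c, w) = w*(c + (2 + c)*(2 + w)) (a(c, w) = ((2 + c)*(2 + w) + c)*w = (c + (2 + c)*(2 + w))*w = w*(c + (2 + c)*(2 + w)))
I(N, F) = 0 (I(N, F) = 3 - 3*1 = 3 - 3 = 0)
1/(I(q(7), a(-1, 4)) + 3426) = 1/(0 + 3426) = 1/3426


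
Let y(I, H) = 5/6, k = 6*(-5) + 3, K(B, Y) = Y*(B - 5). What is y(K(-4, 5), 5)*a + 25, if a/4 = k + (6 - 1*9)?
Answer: -75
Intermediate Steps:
K(B, Y) = Y*(-5 + B)
k = -27 (k = -30 + 3 = -27)
y(I, H) = 5/6 (y(I, H) = 5*(1/6) = 5/6)
a = -120 (a = 4*(-27 + (6 - 1*9)) = 4*(-27 + (6 - 9)) = 4*(-27 - 3) = 4*(-30) = -120)
y(K(-4, 5), 5)*a + 25 = (5/6)*(-120) + 25 = -100 + 25 = -75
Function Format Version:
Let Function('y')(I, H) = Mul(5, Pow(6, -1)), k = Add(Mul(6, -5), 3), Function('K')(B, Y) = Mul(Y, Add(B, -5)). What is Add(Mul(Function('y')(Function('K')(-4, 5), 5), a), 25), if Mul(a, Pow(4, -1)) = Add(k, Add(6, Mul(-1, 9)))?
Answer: -75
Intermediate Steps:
Function('K')(B, Y) = Mul(Y, Add(-5, B))
k = -27 (k = Add(-30, 3) = -27)
Function('y')(I, H) = Rational(5, 6) (Function('y')(I, H) = Mul(5, Rational(1, 6)) = Rational(5, 6))
a = -120 (a = Mul(4, Add(-27, Add(6, Mul(-1, 9)))) = Mul(4, Add(-27, Add(6, -9))) = Mul(4, Add(-27, -3)) = Mul(4, -30) = -120)
Add(Mul(Function('y')(Function('K')(-4, 5), 5), a), 25) = Add(Mul(Rational(5, 6), -120), 25) = Add(-100, 25) = -75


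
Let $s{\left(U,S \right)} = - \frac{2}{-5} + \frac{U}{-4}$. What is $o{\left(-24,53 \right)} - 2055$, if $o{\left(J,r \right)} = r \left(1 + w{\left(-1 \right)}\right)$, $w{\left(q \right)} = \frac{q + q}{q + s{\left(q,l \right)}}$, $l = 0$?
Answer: $- \frac{11894}{7} \approx -1699.1$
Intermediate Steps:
$s{\left(U,S \right)} = \frac{2}{5} - \frac{U}{4}$ ($s{\left(U,S \right)} = \left(-2\right) \left(- \frac{1}{5}\right) + U \left(- \frac{1}{4}\right) = \frac{2}{5} - \frac{U}{4}$)
$w{\left(q \right)} = \frac{2 q}{\frac{2}{5} + \frac{3 q}{4}}$ ($w{\left(q \right)} = \frac{q + q}{q - \left(- \frac{2}{5} + \frac{q}{4}\right)} = \frac{2 q}{\frac{2}{5} + \frac{3 q}{4}}$)
$o{\left(J,r \right)} = \frac{47 r}{7}$ ($o{\left(J,r \right)} = r \left(1 + 40 \left(-1\right) \frac{1}{8 + 15 \left(-1\right)}\right) = r \left(1 + 40 \left(-1\right) \frac{1}{8 - 15}\right) = r \left(1 + 40 \left(-1\right) \frac{1}{-7}\right) = r \left(1 + 40 \left(-1\right) \left(- \frac{1}{7}\right)\right) = r \left(1 + \frac{40}{7}\right) = r \frac{47}{7} = \frac{47 r}{7}$)
$o{\left(-24,53 \right)} - 2055 = \frac{47}{7} \cdot 53 - 2055 = \frac{2491}{7} - 2055 = - \frac{11894}{7}$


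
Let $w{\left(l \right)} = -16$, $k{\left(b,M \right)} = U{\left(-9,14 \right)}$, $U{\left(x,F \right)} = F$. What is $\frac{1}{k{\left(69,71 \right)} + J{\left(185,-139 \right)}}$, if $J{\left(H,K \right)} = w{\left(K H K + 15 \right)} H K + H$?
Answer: $\frac{1}{411639} \approx 2.4293 \cdot 10^{-6}$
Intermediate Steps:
$k{\left(b,M \right)} = 14$
$J{\left(H,K \right)} = H - 16 H K$ ($J{\left(H,K \right)} = - 16 H K + H = H - 16 H K$)
$\frac{1}{k{\left(69,71 \right)} + J{\left(185,-139 \right)}} = \frac{1}{14 + 185 \left(1 - -2224\right)} = \frac{1}{14 + 185 \left(1 + 2224\right)} = \frac{1}{14 + 185 \cdot 2225} = \frac{1}{14 + 411625} = \frac{1}{411639}$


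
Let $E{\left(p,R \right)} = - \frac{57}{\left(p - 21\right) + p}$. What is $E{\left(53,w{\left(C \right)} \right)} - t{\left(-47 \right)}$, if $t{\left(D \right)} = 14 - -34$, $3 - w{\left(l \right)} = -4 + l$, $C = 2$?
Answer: $- \frac{4137}{85} \approx -48.671$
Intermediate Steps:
$w{\left(l \right)} = 7 - l$ ($w{\left(l \right)} = 3 - \left(-4 + l\right) = 7 - l$)
$E{\left(p,R \right)} = - \frac{57}{-21 + 2 p}$ ($E{\left(p,R \right)} = - \frac{57}{\left(-21 + p\right) + p} = - \frac{57}{-21 + 2 p}$)
$t{\left(D \right)} = 48$ ($t{\left(D \right)} = 14 + 34 = 48$)
$E{\left(53,w{\left(C \right)} \right)} - t{\left(-47 \right)} = - \frac{57}{-21 + 2 \cdot 53} - 48 = - \frac{57}{-21 + 106} - 48 = - \frac{57}{85} - 48 = - \frac{4137}{85}$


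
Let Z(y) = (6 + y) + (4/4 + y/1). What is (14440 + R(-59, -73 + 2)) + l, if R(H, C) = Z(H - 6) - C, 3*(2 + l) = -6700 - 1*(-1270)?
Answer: 12576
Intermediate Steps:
l = -1812 (l = -2 + (-6700 - 1*(-1270))/3 = -2 + (-6700 + 1270)/3 = -2 + (⅓)*(-5430) = -2 - 1810 = -1812)
Z(y) = 7 + 2*y (Z(y) = (6 + y) + (4*(¼) + y*1) = (6 + y) + (1 + y) = 7 + 2*y)
R(H, C) = -5 - C + 2*H (R(H, C) = (7 + 2*(H - 6)) - C = (7 + 2*(-6 + H)) - C = (7 + (-12 + 2*H)) - C = (-5 + 2*H) - C = -5 - C + 2*H)
(14440 + R(-59, -73 + 2)) + l = (14440 + (-5 - (-73 + 2) + 2*(-59))) - 1812 = (14440 + (-5 - 1*(-71) - 118)) - 1812 = (14440 + (-5 + 71 - 118)) - 1812 = (14440 - 52) - 1812 = 14388 - 1812 = 12576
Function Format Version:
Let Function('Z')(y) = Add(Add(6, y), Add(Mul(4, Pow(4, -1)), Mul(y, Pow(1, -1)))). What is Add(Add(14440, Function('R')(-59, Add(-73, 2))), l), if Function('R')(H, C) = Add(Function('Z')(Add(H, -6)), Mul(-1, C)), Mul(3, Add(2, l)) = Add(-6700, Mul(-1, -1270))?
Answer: 12576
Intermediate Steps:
l = -1812 (l = Add(-2, Mul(Rational(1, 3), Add(-6700, Mul(-1, -1270)))) = Add(-2, Mul(Rational(1, 3), Add(-6700, 1270))) = Add(-2, Mul(Rational(1, 3), -5430)) = Add(-2, -1810) = -1812)
Function('Z')(y) = Add(7, Mul(2, y)) (Function('Z')(y) = Add(Add(6, y), Add(Mul(4, Rational(1, 4)), Mul(y, 1))) = Add(Add(6, y), Add(1, y)) = Add(7, Mul(2, y)))
Function('R')(H, C) = Add(-5, Mul(-1, C), Mul(2, H)) (Function('R')(H, C) = Add(Add(7, Mul(2, Add(H, -6))), Mul(-1, C)) = Add(Add(7, Mul(2, Add(-6, H))), Mul(-1, C)) = Add(Add(7, Add(-12, Mul(2, H))), Mul(-1, C)) = Add(Add(-5, Mul(2, H)), Mul(-1, C)) = Add(-5, Mul(-1, C), Mul(2, H)))
Add(Add(14440, Function('R')(-59, Add(-73, 2))), l) = Add(Add(14440, Add(-5, Mul(-1, Add(-73, 2)), Mul(2, -59))), -1812) = Add(Add(14440, Add(-5, Mul(-1, -71), -118)), -1812) = Add(Add(14440, Add(-5, 71, -118)), -1812) = Add(Add(14440, -52), -1812) = Add(14388, -1812) = 12576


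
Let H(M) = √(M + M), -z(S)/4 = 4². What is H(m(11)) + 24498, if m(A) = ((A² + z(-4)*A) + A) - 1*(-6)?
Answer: 24498 + 2*I*√283 ≈ 24498.0 + 33.645*I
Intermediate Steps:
z(S) = -64 (z(S) = -4*4² = -4*16 = -64)
m(A) = 6 + A² - 63*A (m(A) = ((A² - 64*A) + A) - 1*(-6) = (A² - 63*A) + 6 = 6 + A² - 63*A)
H(M) = √2*√M (H(M) = √(2*M) = √2*√M)
H(m(11)) + 24498 = √2*√(6 + 11² - 63*11) + 24498 = √2*√(6 + 121 - 693) + 24498 = √2*√(-566) + 24498 = √2*(I*√566) + 24498 = 2*I*√283 + 24498 = 24498 + 2*I*√283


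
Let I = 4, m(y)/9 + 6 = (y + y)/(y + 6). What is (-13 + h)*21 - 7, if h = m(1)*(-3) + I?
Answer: 3044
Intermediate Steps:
m(y) = -54 + 18*y/(6 + y) (m(y) = -54 + 9*((y + y)/(y + 6)) = -54 + 9*((2*y)/(6 + y)) = -54 + 9*(2*y/(6 + y)) = -54 + 18*y/(6 + y))
h = 1108/7 (h = (36*(-9 - 1*1)/(6 + 1))*(-3) + 4 = (36*(-9 - 1)/7)*(-3) + 4 = (36*(⅐)*(-10))*(-3) + 4 = -360/7*(-3) + 4 = 1080/7 + 4 = 1108/7 ≈ 158.29)
(-13 + h)*21 - 7 = (-13 + 1108/7)*21 - 7 = (1017/7)*21 - 7 = 3051 - 7 = 3044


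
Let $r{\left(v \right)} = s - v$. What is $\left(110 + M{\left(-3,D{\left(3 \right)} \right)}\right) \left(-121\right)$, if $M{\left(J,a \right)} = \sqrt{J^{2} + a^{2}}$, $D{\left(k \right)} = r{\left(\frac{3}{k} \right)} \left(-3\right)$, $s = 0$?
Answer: $-13310 - 363 \sqrt{2} \approx -13823.0$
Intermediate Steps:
$r{\left(v \right)} = - v$ ($r{\left(v \right)} = 0 - v = - v$)
$D{\left(k \right)} = \frac{9}{k}$ ($D{\left(k \right)} = - \frac{3}{k} \left(-3\right) = \frac{9}{k}$)
$\left(110 + M{\left(-3,D{\left(3 \right)} \right)}\right) \left(-121\right) = \left(110 + \sqrt{\left(-3\right)^{2} + \left(\frac{9}{3}\right)^{2}}\right) \left(-121\right) = \left(110 + \sqrt{9 + \left(9 \cdot \frac{1}{3}\right)^{2}}\right) \left(-121\right) = \left(110 + \sqrt{9 + 3^{2}}\right) \left(-121\right) = \left(110 + \sqrt{9 + 9}\right) \left(-121\right) = \left(110 + \sqrt{18}\right) \left(-121\right) = \left(110 + 3 \sqrt{2}\right) \left(-121\right) = -13310 - 363 \sqrt{2}$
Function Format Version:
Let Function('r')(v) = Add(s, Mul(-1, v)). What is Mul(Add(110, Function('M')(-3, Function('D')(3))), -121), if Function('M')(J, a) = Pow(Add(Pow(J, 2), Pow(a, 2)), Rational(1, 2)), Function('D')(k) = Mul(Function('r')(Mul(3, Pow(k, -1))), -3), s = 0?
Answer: Add(-13310, Mul(-363, Pow(2, Rational(1, 2)))) ≈ -13823.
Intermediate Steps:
Function('r')(v) = Mul(-1, v) (Function('r')(v) = Add(0, Mul(-1, v)) = Mul(-1, v))
Function('D')(k) = Mul(9, Pow(k, -1)) (Function('D')(k) = Mul(Mul(-1, Mul(3, Pow(k, -1))), -3) = Mul(Mul(-3, Pow(k, -1)), -3) = Mul(9, Pow(k, -1)))
Mul(Add(110, Function('M')(-3, Function('D')(3))), -121) = Mul(Add(110, Pow(Add(Pow(-3, 2), Pow(Mul(9, Pow(3, -1)), 2)), Rational(1, 2))), -121) = Mul(Add(110, Pow(Add(9, Pow(Mul(9, Rational(1, 3)), 2)), Rational(1, 2))), -121) = Mul(Add(110, Pow(Add(9, Pow(3, 2)), Rational(1, 2))), -121) = Mul(Add(110, Pow(Add(9, 9), Rational(1, 2))), -121) = Mul(Add(110, Pow(18, Rational(1, 2))), -121) = Mul(Add(110, Mul(3, Pow(2, Rational(1, 2)))), -121) = Add(-13310, Mul(-363, Pow(2, Rational(1, 2))))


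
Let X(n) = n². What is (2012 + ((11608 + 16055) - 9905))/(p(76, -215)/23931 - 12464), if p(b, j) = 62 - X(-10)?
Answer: -236557935/149138011 ≈ -1.5862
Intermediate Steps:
p(b, j) = -38 (p(b, j) = 62 - 1*(-10)² = 62 - 1*100 = 62 - 100 = -38)
(2012 + ((11608 + 16055) - 9905))/(p(76, -215)/23931 - 12464) = (2012 + ((11608 + 16055) - 9905))/(-38/23931 - 12464) = (2012 + (27663 - 9905))/(-38*1/23931 - 12464) = (2012 + 17758)/(-38/23931 - 12464) = 19770/(-298276022/23931) = 19770*(-23931/298276022) = -236557935/149138011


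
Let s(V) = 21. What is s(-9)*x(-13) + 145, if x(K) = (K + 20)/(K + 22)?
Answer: 484/3 ≈ 161.33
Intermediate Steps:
x(K) = (20 + K)/(22 + K)
s(-9)*x(-13) + 145 = 21*((20 - 13)/(22 - 13)) + 145 = 21*(7/9) + 145 = 49/3 + 145 = 484/3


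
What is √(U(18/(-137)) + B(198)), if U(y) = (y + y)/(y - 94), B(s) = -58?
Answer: 17*I*√521482/1612 ≈ 7.6156*I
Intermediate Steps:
U(y) = 2*y/(-94 + y) (U(y) = (2*y)/(-94 + y) = 2*y/(-94 + y))
√(U(18/(-137)) + B(198)) = √(2*(18/(-137))/(-94 + 18/(-137)) - 58) = √(2*(18*(-1/137))/(-94 + 18*(-1/137)) - 58) = √(2*(-18/137)/(-94 - 18/137) - 58) = √(2*(-18/137)/(-12896/137) - 58) = √(2*(-18/137)*(-137/12896) - 58) = √(9/3224 - 58) = √(-186983/3224) = 17*I*√521482/1612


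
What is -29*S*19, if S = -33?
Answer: 18183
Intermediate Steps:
-29*S*19 = -29*(-33)*19 = 957*19 = 18183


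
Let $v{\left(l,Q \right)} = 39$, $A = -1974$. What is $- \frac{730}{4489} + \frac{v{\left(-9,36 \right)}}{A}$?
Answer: $- \frac{538697}{2953762} \approx -0.18238$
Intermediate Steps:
$- \frac{730}{4489} + \frac{v{\left(-9,36 \right)}}{A} = - \frac{730}{4489} + \frac{39}{-1974} = \left(-730\right) \frac{1}{4489} + 39 \left(- \frac{1}{1974}\right) = - \frac{730}{4489} - \frac{13}{658} = - \frac{538697}{2953762}$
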